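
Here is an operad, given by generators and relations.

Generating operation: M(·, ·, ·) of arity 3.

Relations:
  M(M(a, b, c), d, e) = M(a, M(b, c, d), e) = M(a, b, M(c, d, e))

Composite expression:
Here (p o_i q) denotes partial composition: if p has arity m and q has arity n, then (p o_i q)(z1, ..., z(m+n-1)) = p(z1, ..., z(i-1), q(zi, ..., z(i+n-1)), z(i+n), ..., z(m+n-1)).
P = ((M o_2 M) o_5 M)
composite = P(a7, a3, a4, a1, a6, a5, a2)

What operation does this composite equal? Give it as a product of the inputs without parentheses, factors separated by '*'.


All parenthesizations of M agree; list the a-inputs left to right.
M(a3, a4, a1) collapses to a3 * a4 * a1
M(a6, a5, a2) collapses to a6 * a5 * a2
M(a7, M(a3, a4, a1), M(a6, a5, a2)) collapses to a7 * a3 * a4 * a1 * a6 * a5 * a2

a7 * a3 * a4 * a1 * a6 * a5 * a2


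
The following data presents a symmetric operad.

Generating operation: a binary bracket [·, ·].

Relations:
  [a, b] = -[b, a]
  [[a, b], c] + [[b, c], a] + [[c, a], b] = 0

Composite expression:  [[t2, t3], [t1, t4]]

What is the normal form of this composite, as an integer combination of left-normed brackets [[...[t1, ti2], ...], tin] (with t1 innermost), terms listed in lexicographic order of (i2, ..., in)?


-[[[t1, t4], t2], t3] + [[[t1, t4], t3], t2]

Left-normed coefficients sit on the t1-initial expansion words.
Composite bracket: [[t2, t3], [t1, t4]]
Under [a, b] = ab - ba we get 8 signed associative words (2^3 = 8).
Words beginning with t1 determine it all:
  from t1t4t2t3, sign -1: term -[[[t1, t4], t2], t3]
  from t1t4t3t2, sign +1: term +[[[t1, t4], t3], t2]


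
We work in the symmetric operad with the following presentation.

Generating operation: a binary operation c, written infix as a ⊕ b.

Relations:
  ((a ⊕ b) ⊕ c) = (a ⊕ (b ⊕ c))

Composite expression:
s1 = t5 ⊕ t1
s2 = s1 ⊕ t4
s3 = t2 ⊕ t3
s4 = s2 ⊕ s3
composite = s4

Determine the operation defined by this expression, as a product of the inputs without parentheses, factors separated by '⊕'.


Every regrouping of c is equal, so read the t-inputs in written order.
(t5 ⊕ t1) collapses to t5 ⊕ t1
((t5 ⊕ t1) ⊕ t4) collapses to t5 ⊕ t1 ⊕ t4
(t2 ⊕ t3) collapses to t2 ⊕ t3
(((t5 ⊕ t1) ⊕ t4) ⊕ (t2 ⊕ t3)) collapses to t5 ⊕ t1 ⊕ t4 ⊕ t2 ⊕ t3

t5 ⊕ t1 ⊕ t4 ⊕ t2 ⊕ t3


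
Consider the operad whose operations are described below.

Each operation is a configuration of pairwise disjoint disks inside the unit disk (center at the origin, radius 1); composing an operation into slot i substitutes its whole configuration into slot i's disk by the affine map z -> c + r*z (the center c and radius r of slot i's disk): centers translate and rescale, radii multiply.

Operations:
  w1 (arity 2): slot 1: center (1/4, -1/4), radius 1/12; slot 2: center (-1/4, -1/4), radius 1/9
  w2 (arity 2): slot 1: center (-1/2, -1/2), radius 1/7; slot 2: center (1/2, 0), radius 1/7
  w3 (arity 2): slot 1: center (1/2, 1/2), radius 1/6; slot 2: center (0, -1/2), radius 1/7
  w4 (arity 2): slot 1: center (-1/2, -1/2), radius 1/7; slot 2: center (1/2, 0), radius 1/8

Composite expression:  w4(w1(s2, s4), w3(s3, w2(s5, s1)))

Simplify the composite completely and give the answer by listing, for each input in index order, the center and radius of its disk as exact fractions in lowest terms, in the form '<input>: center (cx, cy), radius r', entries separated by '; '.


Follow each s-input down from w4: c' goes to c + r*c', radius to r*r'.
s2: after 2 affine steps, its disk has center (-13/28, -15/28), radius 1/84
s4: after 2 affine steps, its disk has center (-15/28, -15/28), radius 1/63
s3: after 2 affine steps, its disk has center (9/16, 1/16), radius 1/48
s5: after 3 affine steps, its disk has center (55/112, -1/14), radius 1/392
s1: after 3 affine steps, its disk has center (57/112, -1/16), radius 1/392

s1: center (57/112, -1/16), radius 1/392; s2: center (-13/28, -15/28), radius 1/84; s3: center (9/16, 1/16), radius 1/48; s4: center (-15/28, -15/28), radius 1/63; s5: center (55/112, -1/14), radius 1/392


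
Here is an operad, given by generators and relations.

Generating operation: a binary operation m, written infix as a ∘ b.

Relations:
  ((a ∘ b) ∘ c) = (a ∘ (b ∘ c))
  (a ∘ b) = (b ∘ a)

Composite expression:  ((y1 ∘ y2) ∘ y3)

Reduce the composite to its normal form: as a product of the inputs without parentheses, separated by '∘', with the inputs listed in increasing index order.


y1 ∘ y2 ∘ y3

With m associative and commutative, the y-input set is all that matters.
(y1 ∘ y2) collapses to y1 ∘ y2
((y1 ∘ y2) ∘ y3) collapses to y1 ∘ y2 ∘ y3
sorting the factors by input index: y1 ∘ y2 ∘ y3


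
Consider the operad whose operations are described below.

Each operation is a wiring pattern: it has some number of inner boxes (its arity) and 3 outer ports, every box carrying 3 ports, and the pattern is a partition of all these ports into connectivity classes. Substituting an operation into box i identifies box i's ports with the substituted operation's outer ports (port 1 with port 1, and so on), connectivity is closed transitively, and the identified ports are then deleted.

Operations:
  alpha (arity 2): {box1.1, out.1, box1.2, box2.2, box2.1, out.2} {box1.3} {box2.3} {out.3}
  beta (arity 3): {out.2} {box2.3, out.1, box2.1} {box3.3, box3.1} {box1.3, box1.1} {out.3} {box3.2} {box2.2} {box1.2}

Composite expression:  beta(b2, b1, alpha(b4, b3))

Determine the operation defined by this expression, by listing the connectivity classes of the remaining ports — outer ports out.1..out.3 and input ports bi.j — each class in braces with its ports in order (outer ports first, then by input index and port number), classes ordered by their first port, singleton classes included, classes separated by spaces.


{out.1, b1.1, b1.3} {out.2} {out.3} {b1.2} {b2.1, b2.3} {b2.2} {b3.1, b3.2, b4.1, b4.2} {b3.3} {b4.3}

Substituting into beta glues patterns; closure does the rest.
the subtree at alpha composes to {out.1, out.2, b3.1, b3.2, b4.1, b4.2} {out.3} {b3.3} {b4.3} on (b4, b3); out.j = own outer ports
the subtree at beta composes to {out.1, b1.1, b1.3} {out.2} {out.3} {b1.2} {b2.1, b2.3} {b2.2} {b3.1, b3.2, b4.1, b4.2} {b3.3} {b4.3} on (b2, b1, b4, b3); out.j = own outer ports


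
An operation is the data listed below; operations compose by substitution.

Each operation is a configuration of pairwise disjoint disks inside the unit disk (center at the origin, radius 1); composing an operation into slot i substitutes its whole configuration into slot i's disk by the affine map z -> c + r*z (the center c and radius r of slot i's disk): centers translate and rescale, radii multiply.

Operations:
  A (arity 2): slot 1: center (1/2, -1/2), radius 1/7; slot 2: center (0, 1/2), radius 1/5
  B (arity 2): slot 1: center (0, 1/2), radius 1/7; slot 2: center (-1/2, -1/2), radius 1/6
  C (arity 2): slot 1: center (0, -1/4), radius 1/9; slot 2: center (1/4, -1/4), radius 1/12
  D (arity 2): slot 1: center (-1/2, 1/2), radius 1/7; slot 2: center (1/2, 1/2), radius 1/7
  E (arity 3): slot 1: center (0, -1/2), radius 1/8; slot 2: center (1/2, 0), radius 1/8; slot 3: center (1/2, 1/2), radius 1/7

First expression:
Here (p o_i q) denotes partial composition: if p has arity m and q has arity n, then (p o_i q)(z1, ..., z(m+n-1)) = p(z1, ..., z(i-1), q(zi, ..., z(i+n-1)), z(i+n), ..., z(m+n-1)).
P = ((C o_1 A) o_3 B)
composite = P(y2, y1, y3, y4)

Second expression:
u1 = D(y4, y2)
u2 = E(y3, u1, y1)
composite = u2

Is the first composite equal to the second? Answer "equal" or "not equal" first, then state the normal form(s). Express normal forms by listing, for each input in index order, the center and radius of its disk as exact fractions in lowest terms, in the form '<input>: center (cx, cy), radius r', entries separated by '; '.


not equal: they reduce to y1: center (0, -7/36), radius 1/45; y2: center (1/18, -11/36), radius 1/63; y3: center (1/4, -5/24), radius 1/84; y4: center (5/24, -7/24), radius 1/72 and y1: center (1/2, 1/2), radius 1/7; y2: center (9/16, 1/16), radius 1/56; y3: center (0, -1/2), radius 1/8; y4: center (7/16, 1/16), radius 1/56

The first expression, normalized: y1: center (0, -7/36), radius 1/45; y2: center (1/18, -11/36), radius 1/63; y3: center (1/4, -5/24), radius 1/84; y4: center (5/24, -7/24), radius 1/72
The second expression, normalized: y1: center (1/2, 1/2), radius 1/7; y2: center (9/16, 1/16), radius 1/56; y3: center (0, -1/2), radius 1/8; y4: center (7/16, 1/16), radius 1/56
Different reductions; not equal.


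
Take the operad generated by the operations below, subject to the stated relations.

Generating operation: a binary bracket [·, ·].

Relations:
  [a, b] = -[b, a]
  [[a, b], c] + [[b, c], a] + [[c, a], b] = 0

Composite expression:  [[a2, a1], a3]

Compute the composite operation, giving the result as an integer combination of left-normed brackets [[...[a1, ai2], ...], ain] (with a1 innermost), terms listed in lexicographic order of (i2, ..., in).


-[[a1, a2], a3]


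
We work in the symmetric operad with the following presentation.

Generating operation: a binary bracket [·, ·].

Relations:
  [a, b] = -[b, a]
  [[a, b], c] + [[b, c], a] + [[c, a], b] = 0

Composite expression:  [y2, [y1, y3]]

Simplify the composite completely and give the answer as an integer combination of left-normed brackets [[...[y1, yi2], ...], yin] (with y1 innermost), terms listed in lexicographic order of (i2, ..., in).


Expand each bracket as ab - ba; the y1-initial words give the coefficients.
Composite bracket: [y2, [y1, y3]]
Expanding via [a, b] = ab - ba: 4 signed words (2^2 = 4).
Words beginning with y1 determine it all:
  sign of y1y3y2 is -1, so it contributes -[[y1, y3], y2]

-[[y1, y3], y2]


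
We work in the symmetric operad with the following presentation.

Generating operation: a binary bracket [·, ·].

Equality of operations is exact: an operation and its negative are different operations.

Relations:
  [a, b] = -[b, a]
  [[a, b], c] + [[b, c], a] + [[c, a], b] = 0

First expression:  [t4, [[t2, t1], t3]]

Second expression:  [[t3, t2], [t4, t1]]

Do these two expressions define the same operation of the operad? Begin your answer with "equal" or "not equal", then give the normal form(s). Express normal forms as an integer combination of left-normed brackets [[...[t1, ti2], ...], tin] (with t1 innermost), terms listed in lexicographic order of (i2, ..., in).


not equal: they reduce to [[[t1, t2], t3], t4] and -[[[t1, t4], t2], t3] + [[[t1, t4], t3], t2]

The first composite normalizes to [[[t1, t2], t3], t4]
The second composite normalizes to -[[[t1, t4], t2], t3] + [[[t1, t4], t3], t2]
They disagree, so not equal.


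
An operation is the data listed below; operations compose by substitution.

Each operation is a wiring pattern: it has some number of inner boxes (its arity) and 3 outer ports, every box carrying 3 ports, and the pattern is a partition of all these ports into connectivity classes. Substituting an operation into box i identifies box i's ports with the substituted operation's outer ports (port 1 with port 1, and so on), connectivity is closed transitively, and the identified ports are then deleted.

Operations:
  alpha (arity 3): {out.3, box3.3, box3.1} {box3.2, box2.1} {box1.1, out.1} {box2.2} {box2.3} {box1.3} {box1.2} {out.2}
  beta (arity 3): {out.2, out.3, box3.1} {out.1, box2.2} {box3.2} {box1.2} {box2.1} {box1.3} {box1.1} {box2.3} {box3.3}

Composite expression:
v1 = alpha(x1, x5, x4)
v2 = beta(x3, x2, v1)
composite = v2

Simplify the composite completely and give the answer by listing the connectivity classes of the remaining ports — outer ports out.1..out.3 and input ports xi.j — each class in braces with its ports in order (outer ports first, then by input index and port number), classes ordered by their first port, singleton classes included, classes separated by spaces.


After gluing at beta, chains via deleted ports link the x-ports.
the subtree at alpha composes to {out.1, x1.1} {out.2} {out.3, x4.1, x4.3} {x1.2} {x1.3} {x4.2, x5.1} {x5.2} {x5.3} on (x1, x5, x4); out.j = own outer ports
the subtree at beta composes to {out.1, x2.2} {out.2, out.3, x1.1} {x1.2} {x1.3} {x2.1} {x2.3} {x3.1} {x3.2} {x3.3} {x4.1, x4.3} {x4.2, x5.1} {x5.2} {x5.3} on (x3, x2, x1, x5, x4); out.j = own outer ports

{out.1, x2.2} {out.2, out.3, x1.1} {x1.2} {x1.3} {x2.1} {x2.3} {x3.1} {x3.2} {x3.3} {x4.1, x4.3} {x4.2, x5.1} {x5.2} {x5.3}


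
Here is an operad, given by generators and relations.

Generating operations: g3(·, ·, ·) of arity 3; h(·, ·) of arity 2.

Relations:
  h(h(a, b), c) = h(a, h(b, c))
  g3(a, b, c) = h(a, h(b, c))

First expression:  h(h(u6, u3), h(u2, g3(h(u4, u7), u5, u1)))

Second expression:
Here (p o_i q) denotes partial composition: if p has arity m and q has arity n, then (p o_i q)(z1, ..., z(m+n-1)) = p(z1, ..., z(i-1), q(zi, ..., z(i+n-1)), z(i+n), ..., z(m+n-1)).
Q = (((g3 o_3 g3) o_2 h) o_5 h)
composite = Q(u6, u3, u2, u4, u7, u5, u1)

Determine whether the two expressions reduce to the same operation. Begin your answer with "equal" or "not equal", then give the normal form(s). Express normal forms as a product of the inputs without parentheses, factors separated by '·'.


equal — both sides give u6 · u3 · u2 · u4 · u7 · u5 · u1

Reducing the first expression gives u6 · u3 · u2 · u4 · u7 · u5 · u1
Reducing the second expression gives u6 · u3 · u2 · u4 · u7 · u5 · u1
The normal forms match — equal.


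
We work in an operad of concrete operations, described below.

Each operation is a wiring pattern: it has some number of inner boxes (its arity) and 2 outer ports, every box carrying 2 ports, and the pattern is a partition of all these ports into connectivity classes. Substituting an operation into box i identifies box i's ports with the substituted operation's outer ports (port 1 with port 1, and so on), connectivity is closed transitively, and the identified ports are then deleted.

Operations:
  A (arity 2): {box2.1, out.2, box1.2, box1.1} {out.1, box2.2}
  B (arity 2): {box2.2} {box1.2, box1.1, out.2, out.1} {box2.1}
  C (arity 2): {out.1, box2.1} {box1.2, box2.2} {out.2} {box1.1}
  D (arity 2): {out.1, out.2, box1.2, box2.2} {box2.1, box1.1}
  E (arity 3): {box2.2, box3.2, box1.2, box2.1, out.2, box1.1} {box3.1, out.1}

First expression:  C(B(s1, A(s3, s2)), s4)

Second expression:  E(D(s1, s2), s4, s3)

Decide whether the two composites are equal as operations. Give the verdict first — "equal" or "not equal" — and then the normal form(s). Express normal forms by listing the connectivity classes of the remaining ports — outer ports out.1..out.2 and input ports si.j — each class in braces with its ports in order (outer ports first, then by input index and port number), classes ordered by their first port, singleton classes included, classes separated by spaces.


not equal; first: {out.1, s4.1} {out.2} {s1.1, s1.2, s4.2} {s2.1, s3.1, s3.2} {s2.2}; second: {out.1, s3.1} {out.2, s1.2, s2.2, s3.2, s4.1, s4.2} {s1.1, s2.1}

The first expression, normalized: {out.1, s4.1} {out.2} {s1.1, s1.2, s4.2} {s2.1, s3.1, s3.2} {s2.2}
The second expression, normalized: {out.1, s3.1} {out.2, s1.2, s2.2, s3.2, s4.1, s4.2} {s1.1, s2.1}
Distinct normal forms: not equal.


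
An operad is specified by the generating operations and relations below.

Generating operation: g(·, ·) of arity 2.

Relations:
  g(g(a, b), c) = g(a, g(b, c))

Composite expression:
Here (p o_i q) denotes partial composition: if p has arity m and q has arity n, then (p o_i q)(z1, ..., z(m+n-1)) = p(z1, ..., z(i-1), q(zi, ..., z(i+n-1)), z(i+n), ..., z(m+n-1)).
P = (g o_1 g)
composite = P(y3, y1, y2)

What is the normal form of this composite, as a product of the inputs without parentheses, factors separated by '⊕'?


Every regrouping of g is equal, so read the y-inputs in written order.
g(y3, y1) reduces to y3 ⊕ y1
g(g(y3, y1), y2) reduces to y3 ⊕ y1 ⊕ y2

y3 ⊕ y1 ⊕ y2


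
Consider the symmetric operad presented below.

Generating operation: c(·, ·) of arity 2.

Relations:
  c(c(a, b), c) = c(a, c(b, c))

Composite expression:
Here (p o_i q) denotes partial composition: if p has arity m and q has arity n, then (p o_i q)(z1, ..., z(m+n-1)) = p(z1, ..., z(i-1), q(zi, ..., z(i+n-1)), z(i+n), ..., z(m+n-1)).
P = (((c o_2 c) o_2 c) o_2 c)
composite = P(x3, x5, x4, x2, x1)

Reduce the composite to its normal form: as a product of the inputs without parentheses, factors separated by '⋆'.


x3 ⋆ x5 ⋆ x4 ⋆ x2 ⋆ x1

Key point: c is associative — brackets drop, the x-order remains.
c(x5, x4) spells out as x5 ⋆ x4
c(c(x5, x4), x2) spells out as x5 ⋆ x4 ⋆ x2
c(c(c(x5, x4), x2), x1) spells out as x5 ⋆ x4 ⋆ x2 ⋆ x1
c(x3, c(c(c(x5, x4), x2), x1)) spells out as x3 ⋆ x5 ⋆ x4 ⋆ x2 ⋆ x1


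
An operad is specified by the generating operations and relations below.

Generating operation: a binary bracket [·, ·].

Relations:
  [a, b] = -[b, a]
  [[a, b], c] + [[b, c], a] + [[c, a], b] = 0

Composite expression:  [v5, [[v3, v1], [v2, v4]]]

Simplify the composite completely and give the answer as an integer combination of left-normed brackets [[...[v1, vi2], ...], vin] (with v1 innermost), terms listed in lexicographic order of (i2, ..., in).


In the tensor algebra, words opening v1 carry the v1-anchored form.
Composite bracket: [v5, [[v3, v1], [v2, v4]]]
Each bracket splits as ab - ba, giving 16 signed words (2^4 = 16).
Words beginning with v1 determine it all:
  the word v1v3v2v4v5 carries sign +1 and contributes +[[[[v1, v3], v2], v4], v5]
  the word v1v3v4v2v5 carries sign -1 and contributes -[[[[v1, v3], v4], v2], v5]

[[[[v1, v3], v2], v4], v5] - [[[[v1, v3], v4], v2], v5]


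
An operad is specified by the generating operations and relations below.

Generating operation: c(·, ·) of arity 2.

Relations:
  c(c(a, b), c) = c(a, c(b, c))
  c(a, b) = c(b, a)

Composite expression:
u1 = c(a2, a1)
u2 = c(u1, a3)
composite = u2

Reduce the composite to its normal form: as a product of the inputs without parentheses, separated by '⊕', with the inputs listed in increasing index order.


a1 ⊕ a2 ⊕ a3


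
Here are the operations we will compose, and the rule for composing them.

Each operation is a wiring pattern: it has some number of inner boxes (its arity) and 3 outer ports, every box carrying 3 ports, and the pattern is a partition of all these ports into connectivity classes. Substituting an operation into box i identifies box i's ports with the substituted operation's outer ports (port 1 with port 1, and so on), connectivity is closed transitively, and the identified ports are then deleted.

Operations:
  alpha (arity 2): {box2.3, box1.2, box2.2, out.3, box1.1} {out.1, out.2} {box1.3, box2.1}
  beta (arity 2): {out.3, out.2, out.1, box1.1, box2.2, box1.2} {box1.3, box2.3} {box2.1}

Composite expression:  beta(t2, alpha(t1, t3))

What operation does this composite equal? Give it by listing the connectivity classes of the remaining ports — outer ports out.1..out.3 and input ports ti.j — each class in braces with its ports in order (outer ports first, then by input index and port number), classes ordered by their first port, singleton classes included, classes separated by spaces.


Two ports join when wires chain via beta-identified ports.
composing alpha on (t1, t3), with out.j its own outer ports: {out.1, out.2} {out.3, t1.1, t1.2, t3.2, t3.3} {t1.3, t3.1}
composing beta on (t2, t1, t3), with out.j its own outer ports: {out.1, out.2, out.3, t2.1, t2.2} {t1.1, t1.2, t2.3, t3.2, t3.3} {t1.3, t3.1}

{out.1, out.2, out.3, t2.1, t2.2} {t1.1, t1.2, t2.3, t3.2, t3.3} {t1.3, t3.1}


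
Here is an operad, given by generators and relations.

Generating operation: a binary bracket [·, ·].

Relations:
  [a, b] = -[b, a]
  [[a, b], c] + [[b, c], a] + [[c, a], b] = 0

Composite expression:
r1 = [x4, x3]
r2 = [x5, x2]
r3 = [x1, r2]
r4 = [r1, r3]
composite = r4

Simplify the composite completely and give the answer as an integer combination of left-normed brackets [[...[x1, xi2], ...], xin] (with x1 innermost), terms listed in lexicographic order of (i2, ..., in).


-[[[[x1, x2], x5], x3], x4] + [[[[x1, x2], x5], x4], x3] + [[[[x1, x5], x2], x3], x4] - [[[[x1, x5], x2], x4], x3]


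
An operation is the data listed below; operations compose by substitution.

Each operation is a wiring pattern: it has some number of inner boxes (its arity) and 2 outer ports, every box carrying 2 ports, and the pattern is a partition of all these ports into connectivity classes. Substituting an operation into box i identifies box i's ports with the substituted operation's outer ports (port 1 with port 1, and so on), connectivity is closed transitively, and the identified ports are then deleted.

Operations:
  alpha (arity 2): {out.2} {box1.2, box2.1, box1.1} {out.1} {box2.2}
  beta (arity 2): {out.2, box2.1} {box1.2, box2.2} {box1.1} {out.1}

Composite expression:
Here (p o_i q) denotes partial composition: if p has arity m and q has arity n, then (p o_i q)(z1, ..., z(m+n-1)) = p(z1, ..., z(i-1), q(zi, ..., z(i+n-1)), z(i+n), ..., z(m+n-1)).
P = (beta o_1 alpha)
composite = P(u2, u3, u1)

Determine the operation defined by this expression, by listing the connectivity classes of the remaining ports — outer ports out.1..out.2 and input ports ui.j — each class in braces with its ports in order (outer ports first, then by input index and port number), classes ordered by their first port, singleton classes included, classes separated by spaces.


Treat the ports identified at beta as solder joints: merge, then drop.
the subtree at alpha composes to {out.1} {out.2} {u2.1, u2.2, u3.1} {u3.2} on (u2, u3); out.j = own outer ports
the subtree at beta composes to {out.1} {out.2, u1.1} {u1.2} {u2.1, u2.2, u3.1} {u3.2} on (u2, u3, u1); out.j = own outer ports

{out.1} {out.2, u1.1} {u1.2} {u2.1, u2.2, u3.1} {u3.2}


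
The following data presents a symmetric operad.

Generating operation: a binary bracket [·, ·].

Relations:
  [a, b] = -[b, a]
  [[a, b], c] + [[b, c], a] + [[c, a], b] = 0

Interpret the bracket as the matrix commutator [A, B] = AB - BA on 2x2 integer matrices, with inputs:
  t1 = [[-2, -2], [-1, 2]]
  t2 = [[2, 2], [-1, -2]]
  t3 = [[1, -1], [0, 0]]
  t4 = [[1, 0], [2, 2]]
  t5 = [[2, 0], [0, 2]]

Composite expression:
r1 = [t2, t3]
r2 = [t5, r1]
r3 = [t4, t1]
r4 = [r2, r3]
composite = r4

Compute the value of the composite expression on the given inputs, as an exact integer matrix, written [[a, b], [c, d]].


[[0, 0], [0, 0]]

[t2, t3] = [[-1, -6], [-1, 1]]
[t5, [t2, t3]] = [[0, 0], [0, 0]]
[t4, t1] = [[4, 2], [-9, -4]]
[[t5, [t2, t3]], [t4, t1]] = [[0, 0], [0, 0]]


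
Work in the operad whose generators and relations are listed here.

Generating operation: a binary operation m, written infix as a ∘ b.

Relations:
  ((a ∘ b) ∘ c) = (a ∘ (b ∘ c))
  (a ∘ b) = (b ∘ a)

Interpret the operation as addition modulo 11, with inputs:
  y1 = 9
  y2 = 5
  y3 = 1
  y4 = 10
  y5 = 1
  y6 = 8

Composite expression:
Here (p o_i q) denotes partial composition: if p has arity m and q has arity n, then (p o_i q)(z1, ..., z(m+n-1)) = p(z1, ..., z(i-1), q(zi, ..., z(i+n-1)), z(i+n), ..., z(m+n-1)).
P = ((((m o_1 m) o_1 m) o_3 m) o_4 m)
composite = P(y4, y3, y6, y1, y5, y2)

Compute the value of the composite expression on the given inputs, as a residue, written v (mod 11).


1 (mod 11)

(y4 ∘ y3) = 0
(y1 ∘ y5) = 10
(y6 ∘ (y1 ∘ y5)) = 7
((y4 ∘ y3) ∘ (y6 ∘ (y1 ∘ y5))) = 7
(((y4 ∘ y3) ∘ (y6 ∘ (y1 ∘ y5))) ∘ y2) = 1


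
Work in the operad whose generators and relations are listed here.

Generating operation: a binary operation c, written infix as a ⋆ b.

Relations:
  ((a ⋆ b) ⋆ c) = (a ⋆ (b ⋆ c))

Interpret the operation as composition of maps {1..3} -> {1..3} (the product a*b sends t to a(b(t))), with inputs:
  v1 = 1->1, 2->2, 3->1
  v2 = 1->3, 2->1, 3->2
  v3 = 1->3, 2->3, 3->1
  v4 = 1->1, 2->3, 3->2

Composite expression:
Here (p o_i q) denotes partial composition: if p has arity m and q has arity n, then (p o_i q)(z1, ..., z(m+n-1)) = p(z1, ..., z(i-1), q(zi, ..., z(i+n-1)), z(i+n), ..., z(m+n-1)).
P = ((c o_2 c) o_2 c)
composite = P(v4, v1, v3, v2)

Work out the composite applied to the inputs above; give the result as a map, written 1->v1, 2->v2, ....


1->1, 2->1, 3->1


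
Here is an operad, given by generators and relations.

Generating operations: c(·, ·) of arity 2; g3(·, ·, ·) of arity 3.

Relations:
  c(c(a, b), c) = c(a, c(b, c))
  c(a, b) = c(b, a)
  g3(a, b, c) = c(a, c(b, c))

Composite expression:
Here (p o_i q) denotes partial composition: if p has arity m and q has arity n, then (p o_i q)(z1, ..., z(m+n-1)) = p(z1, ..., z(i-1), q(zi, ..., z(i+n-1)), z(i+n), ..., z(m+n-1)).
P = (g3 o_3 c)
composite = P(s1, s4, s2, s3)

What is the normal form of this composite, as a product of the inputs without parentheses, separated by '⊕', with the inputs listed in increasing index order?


s1 ⊕ s2 ⊕ s3 ⊕ s4

Shape and order are irrelevant to g3; the s-input set decides.
c(s2, s3) flattens to s2 ⊕ s3
g3(s1, s4, c(s2, s3)) flattens to s1 ⊕ s4 ⊕ s2 ⊕ s3
reordering the factors by index: s1 ⊕ s2 ⊕ s3 ⊕ s4


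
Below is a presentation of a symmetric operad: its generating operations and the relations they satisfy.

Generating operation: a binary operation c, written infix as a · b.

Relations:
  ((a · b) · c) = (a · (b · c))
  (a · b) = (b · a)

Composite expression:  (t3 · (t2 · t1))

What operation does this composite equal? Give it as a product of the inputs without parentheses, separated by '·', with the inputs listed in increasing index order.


t1 · t2 · t3

Any arrangement under c is one operation, so sort the t-inputs.
(t2 · t1) linearizes to t2 · t1
(t3 · (t2 · t1)) linearizes to t3 · t2 · t1
sorting the factors by input index: t1 · t2 · t3


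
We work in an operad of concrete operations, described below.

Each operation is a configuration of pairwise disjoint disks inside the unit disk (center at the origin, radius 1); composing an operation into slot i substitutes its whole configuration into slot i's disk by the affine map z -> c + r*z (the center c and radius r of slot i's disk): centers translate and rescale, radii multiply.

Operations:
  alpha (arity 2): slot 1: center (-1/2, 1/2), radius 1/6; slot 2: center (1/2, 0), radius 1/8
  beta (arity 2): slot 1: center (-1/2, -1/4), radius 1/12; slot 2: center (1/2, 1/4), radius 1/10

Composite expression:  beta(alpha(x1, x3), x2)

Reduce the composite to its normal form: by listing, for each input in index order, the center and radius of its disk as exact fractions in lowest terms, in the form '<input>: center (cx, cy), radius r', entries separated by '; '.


x1: center (-13/24, -5/24), radius 1/72; x2: center (1/2, 1/4), radius 1/10; x3: center (-11/24, -1/4), radius 1/96

Below beta, radii multiply path by path; the x-disk centers shift.
input x1: applying the 2 nested substitutions gives center (-13/24, -5/24), radius 1/72
input x3: applying the 2 nested substitutions gives center (-11/24, -1/4), radius 1/96
input x2: applying the 1 nested substitution gives center (1/2, 1/4), radius 1/10


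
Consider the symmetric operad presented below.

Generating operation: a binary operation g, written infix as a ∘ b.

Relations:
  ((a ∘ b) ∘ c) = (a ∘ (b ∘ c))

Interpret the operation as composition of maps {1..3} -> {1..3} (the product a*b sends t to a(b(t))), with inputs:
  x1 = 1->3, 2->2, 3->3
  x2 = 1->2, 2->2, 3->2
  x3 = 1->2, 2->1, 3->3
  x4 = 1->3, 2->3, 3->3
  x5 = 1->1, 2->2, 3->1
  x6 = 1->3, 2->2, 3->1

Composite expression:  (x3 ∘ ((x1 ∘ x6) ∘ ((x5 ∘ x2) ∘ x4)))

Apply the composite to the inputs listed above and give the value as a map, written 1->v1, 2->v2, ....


(x1 ∘ x6) = 1->3, 2->2, 3->3
(x5 ∘ x2) = 1->2, 2->2, 3->2
((x5 ∘ x2) ∘ x4) = 1->2, 2->2, 3->2
((x1 ∘ x6) ∘ ((x5 ∘ x2) ∘ x4)) = 1->2, 2->2, 3->2
(x3 ∘ ((x1 ∘ x6) ∘ ((x5 ∘ x2) ∘ x4))) = 1->1, 2->1, 3->1

1->1, 2->1, 3->1


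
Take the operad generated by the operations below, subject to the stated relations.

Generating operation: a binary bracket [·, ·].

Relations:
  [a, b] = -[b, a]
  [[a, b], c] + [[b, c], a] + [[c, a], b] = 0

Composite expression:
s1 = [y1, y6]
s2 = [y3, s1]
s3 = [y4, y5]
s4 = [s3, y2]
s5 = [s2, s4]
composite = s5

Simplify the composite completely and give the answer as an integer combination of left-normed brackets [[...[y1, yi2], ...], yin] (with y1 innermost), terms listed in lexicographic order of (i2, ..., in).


[[[[[y1, y6], y3], y2], y4], y5] - [[[[[y1, y6], y3], y2], y5], y4] - [[[[[y1, y6], y3], y4], y5], y2] + [[[[[y1, y6], y3], y5], y4], y2]


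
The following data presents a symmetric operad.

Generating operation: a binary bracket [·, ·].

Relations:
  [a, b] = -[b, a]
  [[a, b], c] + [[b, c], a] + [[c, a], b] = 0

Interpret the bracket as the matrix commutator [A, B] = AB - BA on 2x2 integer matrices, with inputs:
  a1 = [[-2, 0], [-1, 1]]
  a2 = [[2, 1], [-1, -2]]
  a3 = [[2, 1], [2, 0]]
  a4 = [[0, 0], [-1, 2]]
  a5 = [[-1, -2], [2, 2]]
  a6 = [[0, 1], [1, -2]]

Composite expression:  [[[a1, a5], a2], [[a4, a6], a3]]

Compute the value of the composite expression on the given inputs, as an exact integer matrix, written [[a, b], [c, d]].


[[-80, -404], [-376, 80]]


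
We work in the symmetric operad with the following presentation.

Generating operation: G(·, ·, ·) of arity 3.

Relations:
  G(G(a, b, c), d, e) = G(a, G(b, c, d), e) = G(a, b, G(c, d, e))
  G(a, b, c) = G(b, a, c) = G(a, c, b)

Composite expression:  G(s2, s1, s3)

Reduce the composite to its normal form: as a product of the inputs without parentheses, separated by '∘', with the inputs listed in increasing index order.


s1 ∘ s2 ∘ s3

Any arrangement under G is one operation, so sort the s-inputs.
G(s2, s1, s3) collapses to s2 ∘ s1 ∘ s3
the factors in increasing index order: s1 ∘ s2 ∘ s3


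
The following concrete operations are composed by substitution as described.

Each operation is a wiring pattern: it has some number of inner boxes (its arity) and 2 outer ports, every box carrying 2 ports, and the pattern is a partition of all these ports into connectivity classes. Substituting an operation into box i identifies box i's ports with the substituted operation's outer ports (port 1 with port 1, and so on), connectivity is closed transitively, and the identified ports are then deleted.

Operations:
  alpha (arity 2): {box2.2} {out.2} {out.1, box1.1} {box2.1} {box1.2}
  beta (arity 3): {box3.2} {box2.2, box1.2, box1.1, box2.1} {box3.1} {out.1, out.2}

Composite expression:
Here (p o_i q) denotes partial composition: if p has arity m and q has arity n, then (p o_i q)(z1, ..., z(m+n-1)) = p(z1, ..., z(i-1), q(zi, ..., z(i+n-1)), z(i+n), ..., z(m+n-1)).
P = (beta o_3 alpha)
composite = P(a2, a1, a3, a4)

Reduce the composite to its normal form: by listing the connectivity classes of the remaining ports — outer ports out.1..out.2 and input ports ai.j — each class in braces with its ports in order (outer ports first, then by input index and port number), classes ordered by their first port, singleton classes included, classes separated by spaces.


{out.1, out.2} {a1.1, a1.2, a2.1, a2.2} {a3.1} {a3.2} {a4.1} {a4.2}


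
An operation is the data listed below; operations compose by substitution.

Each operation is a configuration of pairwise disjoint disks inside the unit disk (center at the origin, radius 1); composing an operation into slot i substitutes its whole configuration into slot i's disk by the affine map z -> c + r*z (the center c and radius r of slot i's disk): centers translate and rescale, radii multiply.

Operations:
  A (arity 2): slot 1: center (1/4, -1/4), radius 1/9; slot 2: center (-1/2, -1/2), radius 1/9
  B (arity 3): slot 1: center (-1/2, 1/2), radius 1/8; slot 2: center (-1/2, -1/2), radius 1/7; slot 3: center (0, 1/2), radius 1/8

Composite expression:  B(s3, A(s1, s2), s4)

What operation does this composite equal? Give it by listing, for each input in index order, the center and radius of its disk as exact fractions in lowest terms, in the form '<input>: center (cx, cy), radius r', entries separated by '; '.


s1: center (-13/28, -15/28), radius 1/63; s2: center (-4/7, -4/7), radius 1/63; s3: center (-1/2, 1/2), radius 1/8; s4: center (0, 1/2), radius 1/8

Follow each s-input down from B: c' goes to c + r*c', radius to r*r'.
input s3: composing its 1 substitution step yields center (-1/2, 1/2), radius 1/8
input s1: composing its 2 substitution steps yields center (-13/28, -15/28), radius 1/63
input s2: composing its 2 substitution steps yields center (-4/7, -4/7), radius 1/63
input s4: composing its 1 substitution step yields center (0, 1/2), radius 1/8


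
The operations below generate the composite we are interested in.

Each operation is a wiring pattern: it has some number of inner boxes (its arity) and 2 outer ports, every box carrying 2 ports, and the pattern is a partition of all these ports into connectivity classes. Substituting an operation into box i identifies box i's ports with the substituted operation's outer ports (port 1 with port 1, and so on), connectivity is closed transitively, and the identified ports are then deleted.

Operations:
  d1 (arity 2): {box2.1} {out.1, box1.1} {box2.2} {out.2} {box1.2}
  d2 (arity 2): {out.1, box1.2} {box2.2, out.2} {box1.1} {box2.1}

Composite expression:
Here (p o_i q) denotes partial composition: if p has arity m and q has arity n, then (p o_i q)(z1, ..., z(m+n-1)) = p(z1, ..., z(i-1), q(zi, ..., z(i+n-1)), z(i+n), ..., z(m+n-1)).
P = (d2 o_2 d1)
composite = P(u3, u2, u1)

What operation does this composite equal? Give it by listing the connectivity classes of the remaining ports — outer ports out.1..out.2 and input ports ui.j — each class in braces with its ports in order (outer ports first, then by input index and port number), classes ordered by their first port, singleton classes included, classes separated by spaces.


{out.1, u3.2} {out.2} {u1.1} {u1.2} {u2.1} {u2.2} {u3.1}


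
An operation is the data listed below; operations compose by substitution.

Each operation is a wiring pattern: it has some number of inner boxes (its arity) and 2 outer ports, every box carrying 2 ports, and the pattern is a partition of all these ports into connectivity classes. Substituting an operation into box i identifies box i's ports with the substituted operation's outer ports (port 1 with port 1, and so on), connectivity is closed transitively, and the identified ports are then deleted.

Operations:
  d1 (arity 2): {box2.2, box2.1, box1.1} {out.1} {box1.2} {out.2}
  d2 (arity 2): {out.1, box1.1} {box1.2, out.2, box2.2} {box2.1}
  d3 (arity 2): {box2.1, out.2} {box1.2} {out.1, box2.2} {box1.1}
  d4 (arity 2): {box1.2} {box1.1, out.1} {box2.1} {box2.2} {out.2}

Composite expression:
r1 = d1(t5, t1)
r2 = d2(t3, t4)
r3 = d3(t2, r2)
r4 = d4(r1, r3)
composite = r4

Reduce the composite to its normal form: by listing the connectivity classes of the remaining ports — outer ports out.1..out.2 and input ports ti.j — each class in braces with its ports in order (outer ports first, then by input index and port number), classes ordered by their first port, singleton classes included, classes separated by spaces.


{out.1} {out.2} {t1.1, t1.2, t5.1} {t2.1} {t2.2} {t3.1} {t3.2, t4.2} {t4.1} {t5.2}

Connectivity passes through glued d4-boundaries; trace each wire chain.
after d1, the pattern on (t5, t1) reads {out.1} {out.2} {t1.1, t1.2, t5.1} {t5.2} (out.j = its outer ports)
after d2, the pattern on (t3, t4) reads {out.1, t3.1} {out.2, t3.2, t4.2} {t4.1} (out.j = its outer ports)
after d3, the pattern on (t2, t3, t4) reads {out.1, t3.2, t4.2} {out.2, t3.1} {t2.1} {t2.2} {t4.1} (out.j = its outer ports)
after d4, the pattern on (t5, t1, t2, t3, t4) reads {out.1} {out.2} {t1.1, t1.2, t5.1} {t2.1} {t2.2} {t3.1} {t3.2, t4.2} {t4.1} {t5.2} (out.j = its outer ports)


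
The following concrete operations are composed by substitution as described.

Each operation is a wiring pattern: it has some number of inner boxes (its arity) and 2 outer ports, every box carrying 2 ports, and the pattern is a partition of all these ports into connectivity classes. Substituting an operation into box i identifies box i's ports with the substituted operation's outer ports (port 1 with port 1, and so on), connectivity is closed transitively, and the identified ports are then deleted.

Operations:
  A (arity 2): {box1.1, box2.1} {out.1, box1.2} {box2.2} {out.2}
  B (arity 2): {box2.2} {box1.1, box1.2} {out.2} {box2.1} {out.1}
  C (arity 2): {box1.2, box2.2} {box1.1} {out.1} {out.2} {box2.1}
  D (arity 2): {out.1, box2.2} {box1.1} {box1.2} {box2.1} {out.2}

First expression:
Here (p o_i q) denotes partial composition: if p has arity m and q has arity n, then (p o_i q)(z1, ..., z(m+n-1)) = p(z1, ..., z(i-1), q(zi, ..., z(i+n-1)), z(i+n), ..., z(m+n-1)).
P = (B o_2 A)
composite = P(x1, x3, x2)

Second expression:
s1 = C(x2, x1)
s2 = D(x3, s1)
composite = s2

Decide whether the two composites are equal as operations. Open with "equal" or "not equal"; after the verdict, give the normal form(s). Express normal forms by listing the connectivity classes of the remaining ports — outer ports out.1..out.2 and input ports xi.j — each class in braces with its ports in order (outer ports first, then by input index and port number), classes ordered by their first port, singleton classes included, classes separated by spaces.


not equal; the first gives {out.1} {out.2} {x1.1, x1.2} {x2.1, x3.1} {x2.2} {x3.2} and the second {out.1} {out.2} {x1.1} {x1.2, x2.2} {x2.1} {x3.1} {x3.2}

The first expression, normalized: {out.1} {out.2} {x1.1, x1.2} {x2.1, x3.1} {x2.2} {x3.2}
The second expression, normalized: {out.1} {out.2} {x1.1} {x1.2, x2.2} {x2.1} {x3.1} {x3.2}
No match — not equal.


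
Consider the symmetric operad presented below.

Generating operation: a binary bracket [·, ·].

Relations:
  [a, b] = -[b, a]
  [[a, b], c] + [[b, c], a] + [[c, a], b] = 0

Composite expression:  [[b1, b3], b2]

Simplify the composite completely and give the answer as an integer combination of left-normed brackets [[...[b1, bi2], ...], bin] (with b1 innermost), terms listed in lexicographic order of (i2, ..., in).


[[b1, b3], b2]

Expand each bracket as ab - ba; the b1-initial words give the coefficients.
Composite bracket: [[b1, b3], b2]
Under [a, b] = ab - ba we get 4 signed associative words (2^2 = 4).
The b1-initial words carry the normal form:
  b1b3b2 (sign +1) contributes +[[b1, b3], b2]


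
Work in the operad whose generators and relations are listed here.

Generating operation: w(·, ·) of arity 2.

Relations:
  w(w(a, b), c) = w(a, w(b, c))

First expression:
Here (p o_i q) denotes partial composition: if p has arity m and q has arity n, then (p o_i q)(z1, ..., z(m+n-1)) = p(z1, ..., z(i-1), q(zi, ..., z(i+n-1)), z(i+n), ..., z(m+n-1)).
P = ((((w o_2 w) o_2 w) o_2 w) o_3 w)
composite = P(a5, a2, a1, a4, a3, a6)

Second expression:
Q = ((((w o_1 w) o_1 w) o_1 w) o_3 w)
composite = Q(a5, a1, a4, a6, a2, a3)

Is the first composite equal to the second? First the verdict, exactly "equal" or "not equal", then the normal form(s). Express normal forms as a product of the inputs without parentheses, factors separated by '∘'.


not equal; the first gives a5 ∘ a2 ∘ a1 ∘ a4 ∘ a3 ∘ a6 and the second a5 ∘ a1 ∘ a4 ∘ a6 ∘ a2 ∘ a3

The first composite normalizes to a5 ∘ a2 ∘ a1 ∘ a4 ∘ a3 ∘ a6
The second composite normalizes to a5 ∘ a1 ∘ a4 ∘ a6 ∘ a2 ∘ a3
No match — not equal.


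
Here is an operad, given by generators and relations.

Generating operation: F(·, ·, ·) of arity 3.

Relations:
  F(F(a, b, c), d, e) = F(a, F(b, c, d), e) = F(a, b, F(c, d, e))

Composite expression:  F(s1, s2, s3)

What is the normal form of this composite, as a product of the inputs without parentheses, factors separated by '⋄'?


s1 ⋄ s2 ⋄ s3


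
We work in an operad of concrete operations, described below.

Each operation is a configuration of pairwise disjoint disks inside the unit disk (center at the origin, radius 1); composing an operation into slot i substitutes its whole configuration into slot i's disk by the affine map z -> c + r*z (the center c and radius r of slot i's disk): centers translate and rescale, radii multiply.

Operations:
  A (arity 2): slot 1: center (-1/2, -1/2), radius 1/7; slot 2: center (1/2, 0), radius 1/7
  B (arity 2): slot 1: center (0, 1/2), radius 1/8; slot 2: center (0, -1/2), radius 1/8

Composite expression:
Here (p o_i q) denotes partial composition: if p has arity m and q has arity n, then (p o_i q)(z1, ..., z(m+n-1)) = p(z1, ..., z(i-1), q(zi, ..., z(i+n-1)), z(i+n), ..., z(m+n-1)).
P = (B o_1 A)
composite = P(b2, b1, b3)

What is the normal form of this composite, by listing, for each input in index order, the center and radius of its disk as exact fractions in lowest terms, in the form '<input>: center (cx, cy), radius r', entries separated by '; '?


Below B, radii multiply path by path; the b-disk centers shift.
b2: after 2 affine steps, its disk has center (-1/16, 7/16), radius 1/56
b1: after 2 affine steps, its disk has center (1/16, 1/2), radius 1/56
b3: after 1 affine step, its disk has center (0, -1/2), radius 1/8

b1: center (1/16, 1/2), radius 1/56; b2: center (-1/16, 7/16), radius 1/56; b3: center (0, -1/2), radius 1/8
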